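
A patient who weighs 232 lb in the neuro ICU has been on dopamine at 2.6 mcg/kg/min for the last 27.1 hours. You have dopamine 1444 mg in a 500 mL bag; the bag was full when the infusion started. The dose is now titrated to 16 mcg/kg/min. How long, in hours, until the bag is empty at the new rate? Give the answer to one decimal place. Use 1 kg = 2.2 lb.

Initial rate:
Weight = 232 lb ÷ 2.2 lb/kg = 105.4545 kg
Dose = 2.6 mcg/kg/min × 105.4545 kg = 274.1818 mcg/min
274.1818 mcg/min × 60 min/hr = 16450.91 mcg/hr
Concentration = 1444 mg ÷ 500 mL = 2.888 mg/mL = 2888 mcg/mL
Rate = 16450.91 mcg/hr ÷ 2888 mcg/mL = 5.696298 mL/hr
Volume infused so far = 5.696298 mL/hr × 27.1 hr = 154.3697 mL
Volume remaining = 500 − 154.3697 = 345.6303 mL
New rate:
Dose = 16 mcg/kg/min × 105.4545 kg = 1687.273 mcg/min
1687.273 mcg/min × 60 min/hr = 101236.4 mcg/hr
Rate = 101236.4 mcg/hr ÷ 2888 mcg/mL = 35.05414 mL/hr
Time remaining = 345.6303 mL ÷ 35.05414 mL/hr = 9.859899 hr

9.9 hours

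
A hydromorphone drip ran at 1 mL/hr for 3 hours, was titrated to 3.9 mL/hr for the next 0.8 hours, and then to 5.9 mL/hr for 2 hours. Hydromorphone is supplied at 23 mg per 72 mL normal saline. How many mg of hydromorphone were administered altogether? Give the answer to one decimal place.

Concentration = 23 mg ÷ 72 mL = 0.3194444 mg/mL
Stage 1: 1 mL/hr × 3 hr = 3 mL → 3 mL × 0.3194444 mg/mL = 0.9583333 mg
Stage 2: 3.9 mL/hr × 0.8 hr = 3.12 mL → 3.12 mL × 0.3194444 mg/mL = 0.9966667 mg
Stage 3: 5.9 mL/hr × 2 hr = 11.8 mL → 11.8 mL × 0.3194444 mg/mL = 3.769444 mg
Total = 0.9583333 + 0.9966667 + 3.769444 = 5.724444 mg

5.7 mg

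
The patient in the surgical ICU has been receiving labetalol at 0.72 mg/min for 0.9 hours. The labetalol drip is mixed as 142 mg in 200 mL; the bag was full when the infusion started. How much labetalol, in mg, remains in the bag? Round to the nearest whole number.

0.72 mg/min × 60 min/hr = 43.2 mg/hr
Concentration = 142 mg ÷ 200 mL = 0.71 mg/mL
Rate = 43.2 mg/hr ÷ 0.71 mg/mL = 60.84507 mL/hr
Volume infused = 60.84507 mL/hr × 0.9 hr = 54.76056 mL
Volume remaining = 200 − 54.76056 = 145.2394 mL
Drug remaining = 145.2394 mL × 0.71 mg/mL = 103.12 mg

103 mg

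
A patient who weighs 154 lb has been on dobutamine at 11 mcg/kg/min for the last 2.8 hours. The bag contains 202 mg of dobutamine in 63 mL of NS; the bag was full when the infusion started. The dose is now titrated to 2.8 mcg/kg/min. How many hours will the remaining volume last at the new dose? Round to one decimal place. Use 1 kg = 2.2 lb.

Initial rate:
Weight = 154 lb ÷ 2.2 lb/kg = 70 kg
Dose = 11 mcg/kg/min × 70 kg = 770 mcg/min
770 mcg/min × 60 min/hr = 46200 mcg/hr
Concentration = 202 mg ÷ 63 mL = 3.206349 mg/mL = 3206.349 mcg/mL
Rate = 46200 mcg/hr ÷ 3206.349 mcg/mL = 14.40891 mL/hr
Volume infused so far = 14.40891 mL/hr × 2.8 hr = 40.34495 mL
Volume remaining = 63 − 40.34495 = 22.65505 mL
New rate:
Dose = 2.8 mcg/kg/min × 70 kg = 196 mcg/min
196 mcg/min × 60 min/hr = 11760 mcg/hr
Rate = 11760 mcg/hr ÷ 3206.349 mcg/mL = 3.667723 mL/hr
Time remaining = 22.65505 mL ÷ 3.667723 mL/hr = 6.176871 hr

6.2 hours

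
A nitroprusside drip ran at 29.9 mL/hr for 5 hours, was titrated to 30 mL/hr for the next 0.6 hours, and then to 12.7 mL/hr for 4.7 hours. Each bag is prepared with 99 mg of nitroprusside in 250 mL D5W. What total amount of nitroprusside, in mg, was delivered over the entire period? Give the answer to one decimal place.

90.0 mg

Concentration = 99 mg ÷ 250 mL = 0.396 mg/mL
Stage 1: 29.9 mL/hr × 5 hr = 149.5 mL → 149.5 mL × 0.396 mg/mL = 59.202 mg
Stage 2: 30 mL/hr × 0.6 hr = 18 mL → 18 mL × 0.396 mg/mL = 7.128 mg
Stage 3: 12.7 mL/hr × 4.7 hr = 59.69 mL → 59.69 mL × 0.396 mg/mL = 23.63724 mg
Total = 59.202 + 7.128 + 23.63724 = 89.96724 mg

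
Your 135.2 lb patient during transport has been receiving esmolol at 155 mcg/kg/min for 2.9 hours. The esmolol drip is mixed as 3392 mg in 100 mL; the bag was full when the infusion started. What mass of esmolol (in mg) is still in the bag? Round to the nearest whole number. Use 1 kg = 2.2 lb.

1735 mg

Weight = 135.2 lb ÷ 2.2 lb/kg = 61.45455 kg
Dose = 155 mcg/kg/min × 61.45455 kg = 9525.455 mcg/min
9525.455 mcg/min × 60 min/hr = 571527.3 mcg/hr
Concentration = 3392 mg ÷ 100 mL = 33.92 mg/mL = 33920 mcg/mL
Rate = 571527.3 mcg/hr ÷ 33920 mcg/mL = 16.84927 mL/hr
Volume infused = 16.84927 mL/hr × 2.9 hr = 48.86289 mL
Volume remaining = 100 − 48.86289 = 51.13711 mL
Drug remaining = 51.13711 mL × 33920 mcg/mL = 1734571 mcg = 1734.571 mg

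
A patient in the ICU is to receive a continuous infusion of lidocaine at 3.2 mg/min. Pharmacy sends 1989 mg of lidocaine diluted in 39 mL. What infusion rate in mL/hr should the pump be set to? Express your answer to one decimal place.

3.2 mg/min × 60 min/hr = 192 mg/hr
Concentration = 1989 mg ÷ 39 mL = 51 mg/mL
Rate = 192 mg/hr ÷ 51 mg/mL = 3.764706 mL/hr

3.8 mL/hr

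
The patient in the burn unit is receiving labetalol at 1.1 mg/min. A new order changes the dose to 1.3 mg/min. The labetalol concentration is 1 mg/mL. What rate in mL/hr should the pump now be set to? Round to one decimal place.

78.0 mL/hr

1.3 mg/min × 60 min/hr = 78 mg/hr
Rate = 78 mg/hr ÷ 1 mg/mL = 78 mL/hr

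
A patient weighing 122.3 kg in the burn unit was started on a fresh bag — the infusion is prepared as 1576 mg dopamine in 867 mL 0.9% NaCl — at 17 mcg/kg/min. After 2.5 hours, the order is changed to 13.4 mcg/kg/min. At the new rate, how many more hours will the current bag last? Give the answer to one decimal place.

12.9 hours

Initial rate:
Dose = 17 mcg/kg/min × 122.3 kg = 2079.1 mcg/min
2079.1 mcg/min × 60 min/hr = 124746 mcg/hr
Concentration = 1576 mg ÷ 867 mL = 1.817762 mg/mL = 1817.762 mcg/mL
Rate = 124746 mcg/hr ÷ 1817.762 mcg/mL = 68.62613 mL/hr
Volume infused so far = 68.62613 mL/hr × 2.5 hr = 171.5653 mL
Volume remaining = 867 − 171.5653 = 695.4347 mL
New rate:
Dose = 13.4 mcg/kg/min × 122.3 kg = 1638.82 mcg/min
1638.82 mcg/min × 60 min/hr = 98329.2 mcg/hr
Rate = 98329.2 mcg/hr ÷ 1817.762 mcg/mL = 54.09354 mL/hr
Time remaining = 695.4347 mL ÷ 54.09354 mL/hr = 12.85615 hr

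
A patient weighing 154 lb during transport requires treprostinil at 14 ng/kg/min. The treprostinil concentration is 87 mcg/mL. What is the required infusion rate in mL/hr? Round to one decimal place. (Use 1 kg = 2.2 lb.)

Weight = 154 lb ÷ 2.2 lb/kg = 70 kg
Dose = 14 ng/kg/min × 70 kg = 980 ng/min
980 ng/min × 60 min/hr = 58800 ng/hr
Concentration = 87 mcg/mL = 87000 ng/mL
Rate = 58800 ng/hr ÷ 87000 ng/mL = 0.6758621 mL/hr

0.7 mL/hr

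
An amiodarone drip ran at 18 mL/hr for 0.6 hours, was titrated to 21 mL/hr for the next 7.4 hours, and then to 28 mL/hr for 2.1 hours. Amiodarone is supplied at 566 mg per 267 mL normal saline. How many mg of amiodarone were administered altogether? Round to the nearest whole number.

477 mg

Concentration = 566 mg ÷ 267 mL = 2.11985 mg/mL
Stage 1: 18 mL/hr × 0.6 hr = 10.8 mL → 10.8 mL × 2.11985 mg/mL = 22.89438 mg
Stage 2: 21 mL/hr × 7.4 hr = 155.4 mL → 155.4 mL × 2.11985 mg/mL = 329.4247 mg
Stage 3: 28 mL/hr × 2.1 hr = 58.8 mL → 58.8 mL × 2.11985 mg/mL = 124.6472 mg
Total = 22.89438 + 329.4247 + 124.6472 = 476.9663 mg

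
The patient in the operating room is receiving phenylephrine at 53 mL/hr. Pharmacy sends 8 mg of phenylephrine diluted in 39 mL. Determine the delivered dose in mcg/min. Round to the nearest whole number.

181 mcg/min

Concentration = 8 mg ÷ 39 mL = 0.2051282 mg/mL = 205.1282 mcg/mL
Drug rate = 53 mL/hr × 205.1282 mcg/mL = 10871.79 mcg/hr
10871.79 mcg/hr ÷ 60 min/hr = 181.1966 mcg/min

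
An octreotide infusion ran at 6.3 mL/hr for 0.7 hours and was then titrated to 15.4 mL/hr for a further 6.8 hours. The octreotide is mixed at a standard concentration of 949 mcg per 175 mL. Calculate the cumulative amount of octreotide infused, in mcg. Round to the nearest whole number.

592 mcg

Concentration = 949 mcg ÷ 175 mL = 5.422857 mcg/mL
Stage 1: 6.3 mL/hr × 0.7 hr = 4.41 mL → 4.41 mL × 5.422857 mcg/mL = 23.9148 mcg
Stage 2: 15.4 mL/hr × 6.8 hr = 104.72 mL → 104.72 mL × 5.422857 mcg/mL = 567.8816 mcg
Total = 23.9148 + 567.8816 = 591.7964 mcg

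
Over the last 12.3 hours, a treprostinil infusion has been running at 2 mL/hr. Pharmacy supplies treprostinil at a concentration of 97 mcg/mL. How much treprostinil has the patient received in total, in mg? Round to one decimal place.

Concentration = 97 mcg/mL = 97000 ng/mL
Drug rate = 2 mL/hr × 97000 ng/mL = 194000 ng/hr
Total = 194000 ng/hr × 12.3 hr = 2386200 ng = 2.3862 mg

2.4 mg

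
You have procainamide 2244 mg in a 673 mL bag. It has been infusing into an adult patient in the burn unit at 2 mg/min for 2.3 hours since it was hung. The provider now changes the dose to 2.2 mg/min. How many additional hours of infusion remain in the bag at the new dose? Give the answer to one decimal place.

Initial rate:
2 mg/min × 60 min/hr = 120 mg/hr
Concentration = 2244 mg ÷ 673 mL = 3.334324 mg/mL
Rate = 120 mg/hr ÷ 3.334324 mg/mL = 35.9893 mL/hr
Volume infused so far = 35.9893 mL/hr × 2.3 hr = 82.7754 mL
Volume remaining = 673 − 82.7754 = 590.2246 mL
New rate:
2.2 mg/min × 60 min/hr = 132 mg/hr
Rate = 132 mg/hr ÷ 3.334324 mg/mL = 39.58824 mL/hr
Time remaining = 590.2246 mL ÷ 39.58824 mL/hr = 14.90909 hr

14.9 hours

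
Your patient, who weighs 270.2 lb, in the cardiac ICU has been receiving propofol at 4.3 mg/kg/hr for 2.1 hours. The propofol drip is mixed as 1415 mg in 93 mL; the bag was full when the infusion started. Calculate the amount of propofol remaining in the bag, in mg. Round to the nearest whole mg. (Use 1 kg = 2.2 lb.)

Weight = 270.2 lb ÷ 2.2 lb/kg = 122.8182 kg
Dose = 4.3 mg/kg/hr × 122.8182 kg = 528.1182 mg/hr
Concentration = 1415 mg ÷ 93 mL = 15.21505 mg/mL
Rate = 528.1182 mg/hr ÷ 15.21505 mg/mL = 34.71024 mL/hr
Volume infused = 34.71024 mL/hr × 2.1 hr = 72.89151 mL
Volume remaining = 93 − 72.89151 = 20.10849 mL
Drug remaining = 20.10849 mL × 15.21505 mg/mL = 305.9518 mg

306 mg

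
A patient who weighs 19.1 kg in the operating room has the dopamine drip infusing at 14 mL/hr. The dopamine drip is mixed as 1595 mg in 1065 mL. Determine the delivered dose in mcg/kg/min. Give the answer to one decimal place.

Concentration = 1595 mg ÷ 1065 mL = 1.497653 mg/mL = 1497.653 mcg/mL
Drug rate = 14 mL/hr × 1497.653 mcg/mL = 20967.14 mcg/hr
20967.14 mcg/hr ÷ 60 min/hr = 349.4523 mcg/min
349.4523 mcg/min ÷ 19.1 kg = 18.29593 mcg/kg/min

18.3 mcg/kg/min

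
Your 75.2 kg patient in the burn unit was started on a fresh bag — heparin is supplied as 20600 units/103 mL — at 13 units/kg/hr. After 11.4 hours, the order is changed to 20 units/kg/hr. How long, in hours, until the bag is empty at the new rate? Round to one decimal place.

Initial rate:
Dose = 13 units/kg/hr × 75.2 kg = 977.6 units/hr
Concentration = 20600 units ÷ 103 mL = 200 units/mL
Rate = 977.6 units/hr ÷ 200 units/mL = 4.888 mL/hr
Volume infused so far = 4.888 mL/hr × 11.4 hr = 55.7232 mL
Volume remaining = 103 − 55.7232 = 47.2768 mL
New rate:
Dose = 20 units/kg/hr × 75.2 kg = 1504 units/hr
Rate = 1504 units/hr ÷ 200 units/mL = 7.52 mL/hr
Time remaining = 47.2768 mL ÷ 7.52 mL/hr = 6.286809 hr

6.3 hours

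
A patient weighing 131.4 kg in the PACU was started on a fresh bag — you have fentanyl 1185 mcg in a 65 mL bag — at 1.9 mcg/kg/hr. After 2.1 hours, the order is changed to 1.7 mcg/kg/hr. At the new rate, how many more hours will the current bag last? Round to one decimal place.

3.0 hours

Initial rate:
Dose = 1.9 mcg/kg/hr × 131.4 kg = 249.66 mcg/hr
Concentration = 1185 mcg ÷ 65 mL = 18.23077 mcg/mL
Rate = 249.66 mcg/hr ÷ 18.23077 mcg/mL = 13.69443 mL/hr
Volume infused so far = 13.69443 mL/hr × 2.1 hr = 28.7583 mL
Volume remaining = 65 − 28.7583 = 36.2417 mL
New rate:
Dose = 1.7 mcg/kg/hr × 131.4 kg = 223.38 mcg/hr
Rate = 223.38 mcg/hr ÷ 18.23077 mcg/mL = 12.25291 mL/hr
Time remaining = 36.2417 mL ÷ 12.25291 mL/hr = 2.957803 hr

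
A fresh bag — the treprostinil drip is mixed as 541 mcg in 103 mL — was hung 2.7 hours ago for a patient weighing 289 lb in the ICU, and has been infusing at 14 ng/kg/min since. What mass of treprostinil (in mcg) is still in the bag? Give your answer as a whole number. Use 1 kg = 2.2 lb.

Weight = 289 lb ÷ 2.2 lb/kg = 131.3636 kg
Dose = 14 ng/kg/min × 131.3636 kg = 1839.091 ng/min
1839.091 ng/min × 60 min/hr = 110345.5 ng/hr
Concentration = 541 mcg ÷ 103 mL = 5.252427 mcg/mL = 5252.427 ng/mL
Rate = 110345.5 ng/hr ÷ 5252.427 ng/mL = 21.00847 mL/hr
Volume infused = 21.00847 mL/hr × 2.7 hr = 56.72287 mL
Volume remaining = 103 − 56.72287 = 46.27713 mL
Drug remaining = 46.27713 mL × 5252.427 ng/mL = 243067.3 ng = 243.0673 mcg

243 mcg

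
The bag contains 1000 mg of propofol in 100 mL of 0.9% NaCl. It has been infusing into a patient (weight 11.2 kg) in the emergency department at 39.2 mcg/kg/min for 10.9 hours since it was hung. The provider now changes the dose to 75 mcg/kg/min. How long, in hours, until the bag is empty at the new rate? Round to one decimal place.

14.1 hours

Initial rate:
Dose = 39.2 mcg/kg/min × 11.2 kg = 439.04 mcg/min
439.04 mcg/min × 60 min/hr = 26342.4 mcg/hr
Concentration = 1000 mg ÷ 100 mL = 10 mg/mL = 10000 mcg/mL
Rate = 26342.4 mcg/hr ÷ 10000 mcg/mL = 2.63424 mL/hr
Volume infused so far = 2.63424 mL/hr × 10.9 hr = 28.71322 mL
Volume remaining = 100 − 28.71322 = 71.28678 mL
New rate:
Dose = 75 mcg/kg/min × 11.2 kg = 840 mcg/min
840 mcg/min × 60 min/hr = 50400 mcg/hr
Rate = 50400 mcg/hr ÷ 10000 mcg/mL = 5.04 mL/hr
Time remaining = 71.28678 mL ÷ 5.04 mL/hr = 14.1442 hr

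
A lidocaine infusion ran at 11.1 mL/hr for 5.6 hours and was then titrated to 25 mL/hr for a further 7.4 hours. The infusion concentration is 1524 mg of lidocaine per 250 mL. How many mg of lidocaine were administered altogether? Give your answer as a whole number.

1507 mg

Concentration = 1524 mg ÷ 250 mL = 6.096 mg/mL
Stage 1: 11.1 mL/hr × 5.6 hr = 62.16 mL → 62.16 mL × 6.096 mg/mL = 378.9274 mg
Stage 2: 25 mL/hr × 7.4 hr = 185 mL → 185 mL × 6.096 mg/mL = 1127.76 mg
Total = 378.9274 + 1127.76 = 1506.687 mg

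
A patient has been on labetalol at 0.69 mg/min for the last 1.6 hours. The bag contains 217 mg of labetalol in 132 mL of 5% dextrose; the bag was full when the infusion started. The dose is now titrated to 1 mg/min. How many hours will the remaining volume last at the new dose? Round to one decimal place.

Initial rate:
0.69 mg/min × 60 min/hr = 41.4 mg/hr
Concentration = 217 mg ÷ 132 mL = 1.643939 mg/mL
Rate = 41.4 mg/hr ÷ 1.643939 mg/mL = 25.18341 mL/hr
Volume infused so far = 25.18341 mL/hr × 1.6 hr = 40.29346 mL
Volume remaining = 132 − 40.29346 = 91.70654 mL
New rate:
1 mg/min × 60 min/hr = 60 mg/hr
Rate = 60 mg/hr ÷ 1.643939 mg/mL = 36.4977 mL/hr
Time remaining = 91.70654 mL ÷ 36.4977 mL/hr = 2.512667 hr

2.5 hours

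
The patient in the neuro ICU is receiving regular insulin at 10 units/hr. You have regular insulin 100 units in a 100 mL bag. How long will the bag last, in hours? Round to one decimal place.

10.0 hours

Concentration = 100 units ÷ 100 mL = 1 units/mL
Rate = 10 units/hr ÷ 1 units/mL = 10 mL/hr
Duration = 100 mL ÷ 10 mL/hr = 10 hr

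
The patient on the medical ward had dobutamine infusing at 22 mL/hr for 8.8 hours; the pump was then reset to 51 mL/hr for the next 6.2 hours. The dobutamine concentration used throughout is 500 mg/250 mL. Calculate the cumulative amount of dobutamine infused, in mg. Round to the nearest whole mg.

1020 mg

Concentration = 500 mg ÷ 250 mL = 2 mg/mL
Stage 1: 22 mL/hr × 8.8 hr = 193.6 mL → 193.6 mL × 2 mg/mL = 387.2 mg
Stage 2: 51 mL/hr × 6.2 hr = 316.2 mL → 316.2 mL × 2 mg/mL = 632.4 mg
Total = 387.2 + 632.4 = 1019.6 mg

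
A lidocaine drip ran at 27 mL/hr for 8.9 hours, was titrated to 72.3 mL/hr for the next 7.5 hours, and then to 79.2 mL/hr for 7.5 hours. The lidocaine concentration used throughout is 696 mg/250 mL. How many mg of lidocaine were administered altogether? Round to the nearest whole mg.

Concentration = 696 mg ÷ 250 mL = 2.784 mg/mL
Stage 1: 27 mL/hr × 8.9 hr = 240.3 mL → 240.3 mL × 2.784 mg/mL = 668.9952 mg
Stage 2: 72.3 mL/hr × 7.5 hr = 542.25 mL → 542.25 mL × 2.784 mg/mL = 1509.624 mg
Stage 3: 79.2 mL/hr × 7.5 hr = 594 mL → 594 mL × 2.784 mg/mL = 1653.696 mg
Total = 668.9952 + 1509.624 + 1653.696 = 3832.315 mg

3832 mg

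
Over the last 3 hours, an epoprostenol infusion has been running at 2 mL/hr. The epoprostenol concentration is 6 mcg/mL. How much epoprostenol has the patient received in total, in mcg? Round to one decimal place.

36.0 mcg

Concentration = 6 mcg/mL = 6000 ng/mL
Drug rate = 2 mL/hr × 6000 ng/mL = 12000 ng/hr
Total = 12000 ng/hr × 3 hr = 36000 ng = 36 mcg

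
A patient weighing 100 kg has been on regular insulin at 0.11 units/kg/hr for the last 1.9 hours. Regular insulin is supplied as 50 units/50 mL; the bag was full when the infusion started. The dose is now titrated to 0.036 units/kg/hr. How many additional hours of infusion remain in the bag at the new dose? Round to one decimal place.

8.1 hours

Initial rate:
Dose = 0.11 units/kg/hr × 100 kg = 11 units/hr
Concentration = 50 units ÷ 50 mL = 1 units/mL
Rate = 11 units/hr ÷ 1 units/mL = 11 mL/hr
Volume infused so far = 11 mL/hr × 1.9 hr = 20.9 mL
Volume remaining = 50 − 20.9 = 29.1 mL
New rate:
Dose = 0.036 units/kg/hr × 100 kg = 3.6 units/hr
Rate = 3.6 units/hr ÷ 1 units/mL = 3.6 mL/hr
Time remaining = 29.1 mL ÷ 3.6 mL/hr = 8.083333 hr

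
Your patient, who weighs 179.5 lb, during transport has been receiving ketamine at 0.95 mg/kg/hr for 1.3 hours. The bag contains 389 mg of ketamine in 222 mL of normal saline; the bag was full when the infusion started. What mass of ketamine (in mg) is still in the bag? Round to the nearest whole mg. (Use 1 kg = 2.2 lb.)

Weight = 179.5 lb ÷ 2.2 lb/kg = 81.59091 kg
Dose = 0.95 mg/kg/hr × 81.59091 kg = 77.51136 mg/hr
Concentration = 389 mg ÷ 222 mL = 1.752252 mg/mL
Rate = 77.51136 mg/hr ÷ 1.752252 mg/mL = 44.23528 mL/hr
Volume infused = 44.23528 mL/hr × 1.3 hr = 57.50586 mL
Volume remaining = 222 − 57.50586 = 164.4941 mL
Drug remaining = 164.4941 mL × 1.752252 mg/mL = 288.2352 mg

288 mg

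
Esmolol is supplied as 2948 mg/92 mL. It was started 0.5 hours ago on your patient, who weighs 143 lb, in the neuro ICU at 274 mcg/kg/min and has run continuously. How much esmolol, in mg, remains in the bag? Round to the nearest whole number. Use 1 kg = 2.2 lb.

2414 mg

Weight = 143 lb ÷ 2.2 lb/kg = 65 kg
Dose = 274 mcg/kg/min × 65 kg = 17810 mcg/min
17810 mcg/min × 60 min/hr = 1068600 mcg/hr
Concentration = 2948 mg ÷ 92 mL = 32.04348 mg/mL = 32043.48 mcg/mL
Rate = 1068600 mcg/hr ÷ 32043.48 mcg/mL = 33.34844 mL/hr
Volume infused = 33.34844 mL/hr × 0.5 hr = 16.67422 mL
Volume remaining = 92 − 16.67422 = 75.32578 mL
Drug remaining = 75.32578 mL × 32043.48 mcg/mL = 2413700 mcg = 2413.7 mg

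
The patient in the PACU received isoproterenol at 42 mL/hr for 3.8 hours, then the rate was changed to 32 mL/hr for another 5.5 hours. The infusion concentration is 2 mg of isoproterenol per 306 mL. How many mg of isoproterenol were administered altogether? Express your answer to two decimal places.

2.19 mg

Concentration = 2 mg ÷ 306 mL = 0.006535948 mg/mL
Stage 1: 42 mL/hr × 3.8 hr = 159.6 mL → 159.6 mL × 0.006535948 mg/mL = 1.043137 mg
Stage 2: 32 mL/hr × 5.5 hr = 176 mL → 176 mL × 0.006535948 mg/mL = 1.150327 mg
Total = 1.043137 + 1.150327 = 2.193464 mg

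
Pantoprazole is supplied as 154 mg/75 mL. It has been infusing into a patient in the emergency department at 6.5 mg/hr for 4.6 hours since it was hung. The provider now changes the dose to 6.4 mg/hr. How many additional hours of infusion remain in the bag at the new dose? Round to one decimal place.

Initial rate:
Concentration = 154 mg ÷ 75 mL = 2.053333 mg/mL
Rate = 6.5 mg/hr ÷ 2.053333 mg/mL = 3.165584 mL/hr
Volume infused so far = 3.165584 mL/hr × 4.6 hr = 14.56169 mL
Volume remaining = 75 − 14.56169 = 60.43831 mL
New rate:
Rate = 6.4 mg/hr ÷ 2.053333 mg/mL = 3.116883 mL/hr
Time remaining = 60.43831 mL ÷ 3.116883 mL/hr = 19.39063 hr

19.4 hours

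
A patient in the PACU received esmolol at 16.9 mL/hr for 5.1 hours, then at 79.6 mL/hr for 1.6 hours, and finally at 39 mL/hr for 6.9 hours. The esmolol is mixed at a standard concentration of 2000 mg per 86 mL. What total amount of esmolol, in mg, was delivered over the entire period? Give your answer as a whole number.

11224 mg

Concentration = 2000 mg ÷ 86 mL = 23.25581 mg/mL
Stage 1: 16.9 mL/hr × 5.1 hr = 86.19 mL → 86.19 mL × 23.25581 mg/mL = 2004.419 mg
Stage 2: 79.6 mL/hr × 1.6 hr = 127.36 mL → 127.36 mL × 23.25581 mg/mL = 2961.86 mg
Stage 3: 39 mL/hr × 6.9 hr = 269.1 mL → 269.1 mL × 23.25581 mg/mL = 6258.14 mg
Total = 2004.419 + 2961.86 + 6258.14 = 11224.42 mg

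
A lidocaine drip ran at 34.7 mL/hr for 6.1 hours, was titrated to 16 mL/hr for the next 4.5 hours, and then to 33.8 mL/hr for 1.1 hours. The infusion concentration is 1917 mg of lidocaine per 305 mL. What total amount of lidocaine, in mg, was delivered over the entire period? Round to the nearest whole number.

Concentration = 1917 mg ÷ 305 mL = 6.285246 mg/mL
Stage 1: 34.7 mL/hr × 6.1 hr = 211.67 mL → 211.67 mL × 6.285246 mg/mL = 1330.398 mg
Stage 2: 16 mL/hr × 4.5 hr = 72 mL → 72 mL × 6.285246 mg/mL = 452.5377 mg
Stage 3: 33.8 mL/hr × 1.1 hr = 37.18 mL → 37.18 mL × 6.285246 mg/mL = 233.6854 mg
Total = 1330.398 + 452.5377 + 233.6854 = 2016.621 mg

2017 mg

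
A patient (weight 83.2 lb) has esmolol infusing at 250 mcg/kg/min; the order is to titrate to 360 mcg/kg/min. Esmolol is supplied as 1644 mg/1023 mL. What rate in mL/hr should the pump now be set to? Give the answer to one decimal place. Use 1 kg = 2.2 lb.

Weight = 83.2 lb ÷ 2.2 lb/kg = 37.81818 kg
Dose = 360 mcg/kg/min × 37.81818 kg = 13614.55 mcg/min
13614.55 mcg/min × 60 min/hr = 816872.7 mcg/hr
Concentration = 1644 mg ÷ 1023 mL = 1.607038 mg/mL = 1607.038 mcg/mL
Rate = 816872.7 mcg/hr ÷ 1607.038 mcg/mL = 508.3095 mL/hr

508.3 mL/hr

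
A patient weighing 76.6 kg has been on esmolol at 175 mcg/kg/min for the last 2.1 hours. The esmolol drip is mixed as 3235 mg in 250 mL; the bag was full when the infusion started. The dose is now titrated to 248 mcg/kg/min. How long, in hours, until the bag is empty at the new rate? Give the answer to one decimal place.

Initial rate:
Dose = 175 mcg/kg/min × 76.6 kg = 13405 mcg/min
13405 mcg/min × 60 min/hr = 804300 mcg/hr
Concentration = 3235 mg ÷ 250 mL = 12.94 mg/mL = 12940 mcg/mL
Rate = 804300 mcg/hr ÷ 12940 mcg/mL = 62.15611 mL/hr
Volume infused so far = 62.15611 mL/hr × 2.1 hr = 130.5278 mL
Volume remaining = 250 − 130.5278 = 119.4722 mL
New rate:
Dose = 248 mcg/kg/min × 76.6 kg = 18996.8 mcg/min
18996.8 mcg/min × 60 min/hr = 1139808 mcg/hr
Rate = 1139808 mcg/hr ÷ 12940 mcg/mL = 88.08408 mL/hr
Time remaining = 119.4722 mL ÷ 88.08408 mL/hr = 1.356342 hr

1.4 hours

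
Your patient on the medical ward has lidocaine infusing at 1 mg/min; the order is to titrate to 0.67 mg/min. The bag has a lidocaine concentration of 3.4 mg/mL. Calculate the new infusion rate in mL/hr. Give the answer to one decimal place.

11.8 mL/hr

0.67 mg/min × 60 min/hr = 40.2 mg/hr
Rate = 40.2 mg/hr ÷ 3.4 mg/mL = 11.82353 mL/hr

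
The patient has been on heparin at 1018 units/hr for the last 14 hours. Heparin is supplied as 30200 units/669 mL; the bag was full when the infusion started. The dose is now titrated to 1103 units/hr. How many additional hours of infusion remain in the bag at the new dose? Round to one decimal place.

14.5 hours

Initial rate:
Concentration = 30200 units ÷ 669 mL = 45.142 units/mL
Rate = 1018 units/hr ÷ 45.142 units/mL = 22.55106 mL/hr
Volume infused so far = 22.55106 mL/hr × 14 hr = 315.7148 mL
Volume remaining = 669 − 315.7148 = 353.2852 mL
New rate:
Rate = 1103 units/hr ÷ 45.142 units/mL = 24.43401 mL/hr
Time remaining = 353.2852 mL ÷ 24.43401 mL/hr = 14.45875 hr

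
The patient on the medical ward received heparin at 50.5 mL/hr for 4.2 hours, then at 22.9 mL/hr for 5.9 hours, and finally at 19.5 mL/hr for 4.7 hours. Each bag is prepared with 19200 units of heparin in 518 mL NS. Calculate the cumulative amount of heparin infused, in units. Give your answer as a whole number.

Concentration = 19200 units ÷ 518 mL = 37.06564 units/mL
Stage 1: 50.5 mL/hr × 4.2 hr = 212.1 mL → 212.1 mL × 37.06564 units/mL = 7861.622 units
Stage 2: 22.9 mL/hr × 5.9 hr = 135.11 mL → 135.11 mL × 37.06564 units/mL = 5007.938 units
Stage 3: 19.5 mL/hr × 4.7 hr = 91.65 mL → 91.65 mL × 37.06564 units/mL = 3397.066 units
Total = 7861.622 + 5007.938 + 3397.066 = 16266.63 units

16267 units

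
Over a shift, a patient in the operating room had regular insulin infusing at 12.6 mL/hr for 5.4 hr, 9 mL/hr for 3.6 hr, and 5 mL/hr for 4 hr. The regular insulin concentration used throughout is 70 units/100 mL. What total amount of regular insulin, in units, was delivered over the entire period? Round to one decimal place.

84.3 units

Concentration = 70 units ÷ 100 mL = 0.7 units/mL
Stage 1: 12.6 mL/hr × 5.4 hr = 68.04 mL → 68.04 mL × 0.7 units/mL = 47.628 units
Stage 2: 9 mL/hr × 3.6 hr = 32.4 mL → 32.4 mL × 0.7 units/mL = 22.68 units
Stage 3: 5 mL/hr × 4 hr = 20 mL → 20 mL × 0.7 units/mL = 14 units
Total = 47.628 + 22.68 + 14 = 84.308 units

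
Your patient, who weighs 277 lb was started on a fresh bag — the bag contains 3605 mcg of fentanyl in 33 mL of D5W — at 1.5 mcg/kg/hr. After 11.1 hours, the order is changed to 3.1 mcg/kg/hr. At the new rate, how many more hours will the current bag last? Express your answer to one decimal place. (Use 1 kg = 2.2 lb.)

Initial rate:
Weight = 277 lb ÷ 2.2 lb/kg = 125.9091 kg
Dose = 1.5 mcg/kg/hr × 125.9091 kg = 188.8636 mcg/hr
Concentration = 3605 mcg ÷ 33 mL = 109.2424 mcg/mL
Rate = 188.8636 mcg/hr ÷ 109.2424 mcg/mL = 1.728849 mL/hr
Volume infused so far = 1.728849 mL/hr × 11.1 hr = 19.19022 mL
Volume remaining = 33 − 19.19022 = 13.80978 mL
New rate:
Dose = 3.1 mcg/kg/hr × 125.9091 kg = 390.3182 mcg/hr
Rate = 390.3182 mcg/hr ÷ 109.2424 mcg/mL = 3.572954 mL/hr
Time remaining = 13.80978 mL ÷ 3.572954 mL/hr = 3.865087 hr

3.9 hours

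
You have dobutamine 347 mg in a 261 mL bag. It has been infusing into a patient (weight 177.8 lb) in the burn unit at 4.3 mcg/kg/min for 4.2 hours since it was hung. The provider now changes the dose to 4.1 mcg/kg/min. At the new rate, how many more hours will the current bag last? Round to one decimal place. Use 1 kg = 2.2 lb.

Initial rate:
Weight = 177.8 lb ÷ 2.2 lb/kg = 80.81818 kg
Dose = 4.3 mcg/kg/min × 80.81818 kg = 347.5182 mcg/min
347.5182 mcg/min × 60 min/hr = 20851.09 mcg/hr
Concentration = 347 mg ÷ 261 mL = 1.329502 mg/mL = 1329.502 mcg/mL
Rate = 20851.09 mcg/hr ÷ 1329.502 mcg/mL = 15.68339 mL/hr
Volume infused so far = 15.68339 mL/hr × 4.2 hr = 65.87022 mL
Volume remaining = 261 − 65.87022 = 195.1298 mL
New rate:
Dose = 4.1 mcg/kg/min × 80.81818 kg = 331.3545 mcg/min
331.3545 mcg/min × 60 min/hr = 19881.27 mcg/hr
Rate = 19881.27 mcg/hr ÷ 1329.502 mcg/mL = 14.95393 mL/hr
Time remaining = 195.1298 mL ÷ 14.95393 mL/hr = 13.04873 hr

13.0 hours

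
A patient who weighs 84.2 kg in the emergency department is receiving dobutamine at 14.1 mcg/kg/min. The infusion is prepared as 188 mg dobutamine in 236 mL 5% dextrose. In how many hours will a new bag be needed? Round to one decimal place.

2.6 hours

Dose = 14.1 mcg/kg/min × 84.2 kg = 1187.22 mcg/min
1187.22 mcg/min × 60 min/hr = 71233.2 mcg/hr
Concentration = 188 mg ÷ 236 mL = 0.7966102 mg/mL = 796.6102 mcg/mL
Rate = 71233.2 mcg/hr ÷ 796.6102 mcg/mL = 89.4204 mL/hr
Duration = 236 mL ÷ 89.4204 mL/hr = 2.639219 hr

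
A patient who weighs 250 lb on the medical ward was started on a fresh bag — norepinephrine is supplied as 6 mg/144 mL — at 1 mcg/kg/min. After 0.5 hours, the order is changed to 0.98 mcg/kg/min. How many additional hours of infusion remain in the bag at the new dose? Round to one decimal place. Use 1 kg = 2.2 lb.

0.4 hours

Initial rate:
Weight = 250 lb ÷ 2.2 lb/kg = 113.6364 kg
Dose = 1 mcg/kg/min × 113.6364 kg = 113.6364 mcg/min
113.6364 mcg/min × 60 min/hr = 6818.182 mcg/hr
Concentration = 6 mg ÷ 144 mL = 0.04166667 mg/mL = 41.66667 mcg/mL
Rate = 6818.182 mcg/hr ÷ 41.66667 mcg/mL = 163.6364 mL/hr
Volume infused so far = 163.6364 mL/hr × 0.5 hr = 81.81818 mL
Volume remaining = 144 − 81.81818 = 62.18182 mL
New rate:
Dose = 0.98 mcg/kg/min × 113.6364 kg = 111.3636 mcg/min
111.3636 mcg/min × 60 min/hr = 6681.818 mcg/hr
Rate = 6681.818 mcg/hr ÷ 41.66667 mcg/mL = 160.3636 mL/hr
Time remaining = 62.18182 mL ÷ 160.3636 mL/hr = 0.3877551 hr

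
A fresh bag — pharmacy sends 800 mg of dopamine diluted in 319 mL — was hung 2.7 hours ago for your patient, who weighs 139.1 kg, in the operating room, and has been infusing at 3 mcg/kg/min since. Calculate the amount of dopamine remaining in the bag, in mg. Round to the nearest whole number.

Dose = 3 mcg/kg/min × 139.1 kg = 417.3 mcg/min
417.3 mcg/min × 60 min/hr = 25038 mcg/hr
Concentration = 800 mg ÷ 319 mL = 2.507837 mg/mL = 2507.837 mcg/mL
Rate = 25038 mcg/hr ÷ 2507.837 mcg/mL = 9.983902 mL/hr
Volume infused = 9.983902 mL/hr × 2.7 hr = 26.95654 mL
Volume remaining = 319 − 26.95654 = 292.0435 mL
Drug remaining = 292.0435 mL × 2507.837 mcg/mL = 732397.4 mcg = 732.3974 mg

732 mg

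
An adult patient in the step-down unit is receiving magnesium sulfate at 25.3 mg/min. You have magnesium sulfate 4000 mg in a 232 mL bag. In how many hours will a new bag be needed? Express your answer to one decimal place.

25.3 mg/min × 60 min/hr = 1518 mg/hr
Concentration = 4000 mg ÷ 232 mL = 17.24138 mg/mL
Rate = 1518 mg/hr ÷ 17.24138 mg/mL = 88.044 mL/hr
Duration = 232 mL ÷ 88.044 mL/hr = 2.635046 hr

2.6 hours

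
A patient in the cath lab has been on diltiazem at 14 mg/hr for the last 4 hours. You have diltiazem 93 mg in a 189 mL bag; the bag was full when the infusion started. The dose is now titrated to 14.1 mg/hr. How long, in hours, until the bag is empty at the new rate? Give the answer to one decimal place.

Initial rate:
Concentration = 93 mg ÷ 189 mL = 0.4920635 mg/mL
Rate = 14 mg/hr ÷ 0.4920635 mg/mL = 28.45161 mL/hr
Volume infused so far = 28.45161 mL/hr × 4 hr = 113.8065 mL
Volume remaining = 189 − 113.8065 = 75.19355 mL
New rate:
Rate = 14.1 mg/hr ÷ 0.4920635 mg/mL = 28.65484 mL/hr
Time remaining = 75.19355 mL ÷ 28.65484 mL/hr = 2.624113 hr

2.6 hours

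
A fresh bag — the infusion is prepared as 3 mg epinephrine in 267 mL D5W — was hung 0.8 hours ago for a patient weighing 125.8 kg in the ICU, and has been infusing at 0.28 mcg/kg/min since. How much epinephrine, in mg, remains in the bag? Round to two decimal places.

1.31 mg

Dose = 0.28 mcg/kg/min × 125.8 kg = 35.224 mcg/min
35.224 mcg/min × 60 min/hr = 2113.44 mcg/hr
Concentration = 3 mg ÷ 267 mL = 0.01123596 mg/mL = 11.23596 mcg/mL
Rate = 2113.44 mcg/hr ÷ 11.23596 mcg/mL = 188.0962 mL/hr
Volume infused = 188.0962 mL/hr × 0.8 hr = 150.4769 mL
Volume remaining = 267 − 150.4769 = 116.5231 mL
Drug remaining = 116.5231 mL × 11.23596 mcg/mL = 1309.248 mcg = 1.309248 mg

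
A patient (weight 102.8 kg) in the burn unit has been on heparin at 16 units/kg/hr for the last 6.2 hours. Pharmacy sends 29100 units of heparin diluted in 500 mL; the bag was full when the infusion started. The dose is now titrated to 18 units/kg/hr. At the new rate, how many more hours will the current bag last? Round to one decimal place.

10.2 hours

Initial rate:
Dose = 16 units/kg/hr × 102.8 kg = 1644.8 units/hr
Concentration = 29100 units ÷ 500 mL = 58.2 units/mL
Rate = 1644.8 units/hr ÷ 58.2 units/mL = 28.26117 mL/hr
Volume infused so far = 28.26117 mL/hr × 6.2 hr = 175.2192 mL
Volume remaining = 500 − 175.2192 = 324.7808 mL
New rate:
Dose = 18 units/kg/hr × 102.8 kg = 1850.4 units/hr
Rate = 1850.4 units/hr ÷ 58.2 units/mL = 31.79381 mL/hr
Time remaining = 324.7808 mL ÷ 31.79381 mL/hr = 10.21522 hr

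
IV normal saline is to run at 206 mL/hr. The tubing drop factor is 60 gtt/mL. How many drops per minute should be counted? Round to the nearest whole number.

206 gtt/min

206 mL/hr ÷ 60 min/hr = 3.433333 mL/min
3.433333 mL/min × 60 gtt/mL = 206 gtt/min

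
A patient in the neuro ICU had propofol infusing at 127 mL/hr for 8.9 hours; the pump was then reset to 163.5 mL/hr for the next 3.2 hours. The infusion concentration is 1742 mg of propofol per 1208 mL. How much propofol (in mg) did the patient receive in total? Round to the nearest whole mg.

Concentration = 1742 mg ÷ 1208 mL = 1.442053 mg/mL
Stage 1: 127 mL/hr × 8.9 hr = 1130.3 mL → 1130.3 mL × 1.442053 mg/mL = 1629.952 mg
Stage 2: 163.5 mL/hr × 3.2 hr = 523.2 mL → 523.2 mL × 1.442053 mg/mL = 754.4821 mg
Total = 1629.952 + 754.4821 = 2384.435 mg

2384 mg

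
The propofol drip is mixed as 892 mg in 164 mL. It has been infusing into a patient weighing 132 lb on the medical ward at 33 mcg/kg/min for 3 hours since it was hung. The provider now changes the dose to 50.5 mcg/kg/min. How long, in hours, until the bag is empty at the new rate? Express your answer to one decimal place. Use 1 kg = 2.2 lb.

Initial rate:
Weight = 132 lb ÷ 2.2 lb/kg = 60 kg
Dose = 33 mcg/kg/min × 60 kg = 1980 mcg/min
1980 mcg/min × 60 min/hr = 118800 mcg/hr
Concentration = 892 mg ÷ 164 mL = 5.439024 mg/mL = 5439.024 mcg/mL
Rate = 118800 mcg/hr ÷ 5439.024 mcg/mL = 21.84215 mL/hr
Volume infused so far = 21.84215 mL/hr × 3 hr = 65.52646 mL
Volume remaining = 164 − 65.52646 = 98.47354 mL
New rate:
Dose = 50.5 mcg/kg/min × 60 kg = 3030 mcg/min
3030 mcg/min × 60 min/hr = 181800 mcg/hr
Rate = 181800 mcg/hr ÷ 5439.024 mcg/mL = 33.42511 mL/hr
Time remaining = 98.47354 mL ÷ 33.42511 mL/hr = 2.946095 hr

2.9 hours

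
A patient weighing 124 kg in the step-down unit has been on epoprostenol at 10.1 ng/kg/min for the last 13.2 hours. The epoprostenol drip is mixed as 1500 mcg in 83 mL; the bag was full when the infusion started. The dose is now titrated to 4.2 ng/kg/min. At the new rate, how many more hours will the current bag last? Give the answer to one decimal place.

16.3 hours

Initial rate:
Dose = 10.1 ng/kg/min × 124 kg = 1252.4 ng/min
1252.4 ng/min × 60 min/hr = 75144 ng/hr
Concentration = 1500 mcg ÷ 83 mL = 18.07229 mcg/mL = 18072.29 ng/mL
Rate = 75144 ng/hr ÷ 18072.29 ng/mL = 4.157968 mL/hr
Volume infused so far = 4.157968 mL/hr × 13.2 hr = 54.88518 mL
Volume remaining = 83 − 54.88518 = 28.11482 mL
New rate:
Dose = 4.2 ng/kg/min × 124 kg = 520.8 ng/min
520.8 ng/min × 60 min/hr = 31248 ng/hr
Rate = 31248 ng/hr ÷ 18072.29 ng/mL = 1.729056 mL/hr
Time remaining = 28.11482 mL ÷ 1.729056 mL/hr = 16.26022 hr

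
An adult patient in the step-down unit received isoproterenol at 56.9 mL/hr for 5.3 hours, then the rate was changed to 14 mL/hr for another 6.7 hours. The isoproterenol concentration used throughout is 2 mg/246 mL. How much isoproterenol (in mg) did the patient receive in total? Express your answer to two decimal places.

3.21 mg

Concentration = 2 mg ÷ 246 mL = 0.008130081 mg/mL
Stage 1: 56.9 mL/hr × 5.3 hr = 301.57 mL → 301.57 mL × 0.008130081 mg/mL = 2.451789 mg
Stage 2: 14 mL/hr × 6.7 hr = 93.8 mL → 93.8 mL × 0.008130081 mg/mL = 0.7626016 mg
Total = 2.451789 + 0.7626016 = 3.21439 mg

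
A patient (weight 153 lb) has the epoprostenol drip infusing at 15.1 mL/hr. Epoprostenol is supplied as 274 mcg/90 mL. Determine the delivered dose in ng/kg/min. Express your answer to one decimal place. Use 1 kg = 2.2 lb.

11.0 ng/kg/min

Weight = 153 lb ÷ 2.2 lb/kg = 69.54545 kg
Concentration = 274 mcg ÷ 90 mL = 3.044444 mcg/mL = 3044.444 ng/mL
Drug rate = 15.1 mL/hr × 3044.444 ng/mL = 45971.11 ng/hr
45971.11 ng/hr ÷ 60 min/hr = 766.1852 ng/min
766.1852 ng/min ÷ 69.54545 kg = 11.01704 ng/kg/min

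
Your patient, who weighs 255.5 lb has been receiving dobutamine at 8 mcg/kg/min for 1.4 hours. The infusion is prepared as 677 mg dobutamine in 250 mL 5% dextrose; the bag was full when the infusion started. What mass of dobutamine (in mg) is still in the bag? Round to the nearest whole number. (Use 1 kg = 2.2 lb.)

599 mg

Weight = 255.5 lb ÷ 2.2 lb/kg = 116.1364 kg
Dose = 8 mcg/kg/min × 116.1364 kg = 929.0909 mcg/min
929.0909 mcg/min × 60 min/hr = 55745.45 mcg/hr
Concentration = 677 mg ÷ 250 mL = 2.708 mg/mL = 2708 mcg/mL
Rate = 55745.45 mcg/hr ÷ 2708 mcg/mL = 20.58547 mL/hr
Volume infused = 20.58547 mL/hr × 1.4 hr = 28.81966 mL
Volume remaining = 250 − 28.81966 = 221.1803 mL
Drug remaining = 221.1803 mL × 2708 mcg/mL = 598956.4 mcg = 598.9564 mg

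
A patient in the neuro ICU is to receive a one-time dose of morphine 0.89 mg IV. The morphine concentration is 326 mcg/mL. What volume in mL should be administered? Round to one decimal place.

Concentration = 326 mcg/mL = 0.326 mg/mL
Volume = 0.89 mg ÷ 0.326 mg/mL = 2.730061 mL

2.7 mL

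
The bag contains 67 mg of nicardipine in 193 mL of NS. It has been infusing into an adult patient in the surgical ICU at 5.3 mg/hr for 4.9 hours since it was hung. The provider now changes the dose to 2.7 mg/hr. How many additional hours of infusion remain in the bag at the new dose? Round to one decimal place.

15.2 hours

Initial rate:
Concentration = 67 mg ÷ 193 mL = 0.3471503 mg/mL
Rate = 5.3 mg/hr ÷ 0.3471503 mg/mL = 15.26716 mL/hr
Volume infused so far = 15.26716 mL/hr × 4.9 hr = 74.8091 mL
Volume remaining = 193 − 74.8091 = 118.1909 mL
New rate:
Rate = 2.7 mg/hr ÷ 0.3471503 mg/mL = 7.777612 mL/hr
Time remaining = 118.1909 mL ÷ 7.777612 mL/hr = 15.1963 hr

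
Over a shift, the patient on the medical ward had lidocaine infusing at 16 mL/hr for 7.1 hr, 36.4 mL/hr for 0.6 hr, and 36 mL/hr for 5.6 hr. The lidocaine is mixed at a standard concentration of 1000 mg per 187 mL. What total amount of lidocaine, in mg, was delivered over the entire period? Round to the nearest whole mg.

Concentration = 1000 mg ÷ 187 mL = 5.347594 mg/mL
Stage 1: 16 mL/hr × 7.1 hr = 113.6 mL → 113.6 mL × 5.347594 mg/mL = 607.4866 mg
Stage 2: 36.4 mL/hr × 0.6 hr = 21.84 mL → 21.84 mL × 5.347594 mg/mL = 116.7914 mg
Stage 3: 36 mL/hr × 5.6 hr = 201.6 mL → 201.6 mL × 5.347594 mg/mL = 1078.075 mg
Total = 607.4866 + 116.7914 + 1078.075 = 1802.353 mg

1802 mg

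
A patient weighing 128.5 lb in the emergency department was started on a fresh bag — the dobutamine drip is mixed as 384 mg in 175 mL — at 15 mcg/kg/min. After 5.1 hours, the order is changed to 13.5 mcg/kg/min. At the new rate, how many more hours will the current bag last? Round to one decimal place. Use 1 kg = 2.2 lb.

2.4 hours

Initial rate:
Weight = 128.5 lb ÷ 2.2 lb/kg = 58.40909 kg
Dose = 15 mcg/kg/min × 58.40909 kg = 876.1364 mcg/min
876.1364 mcg/min × 60 min/hr = 52568.18 mcg/hr
Concentration = 384 mg ÷ 175 mL = 2.194286 mg/mL = 2194.286 mcg/mL
Rate = 52568.18 mcg/hr ÷ 2194.286 mcg/mL = 23.95685 mL/hr
Volume infused so far = 23.95685 mL/hr × 5.1 hr = 122.18 mL
Volume remaining = 175 − 122.18 = 52.82005 mL
New rate:
Dose = 13.5 mcg/kg/min × 58.40909 kg = 788.5227 mcg/min
788.5227 mcg/min × 60 min/hr = 47311.36 mcg/hr
Rate = 47311.36 mcg/hr ÷ 2194.286 mcg/mL = 21.56117 mL/hr
Time remaining = 52.82005 mL ÷ 21.56117 mL/hr = 2.449777 hr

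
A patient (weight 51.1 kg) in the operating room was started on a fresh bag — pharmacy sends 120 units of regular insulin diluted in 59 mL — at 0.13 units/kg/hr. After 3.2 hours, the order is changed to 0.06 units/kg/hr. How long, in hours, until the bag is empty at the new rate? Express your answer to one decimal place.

Initial rate:
Dose = 0.13 units/kg/hr × 51.1 kg = 6.643 units/hr
Concentration = 120 units ÷ 59 mL = 2.033898 units/mL
Rate = 6.643 units/hr ÷ 2.033898 units/mL = 3.266142 mL/hr
Volume infused so far = 3.266142 mL/hr × 3.2 hr = 10.45165 mL
Volume remaining = 59 − 10.45165 = 48.54835 mL
New rate:
Dose = 0.06 units/kg/hr × 51.1 kg = 3.066 units/hr
Rate = 3.066 units/hr ÷ 2.033898 units/mL = 1.50745 mL/hr
Time remaining = 48.54835 mL ÷ 1.50745 mL/hr = 32.20561 hr

32.2 hours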